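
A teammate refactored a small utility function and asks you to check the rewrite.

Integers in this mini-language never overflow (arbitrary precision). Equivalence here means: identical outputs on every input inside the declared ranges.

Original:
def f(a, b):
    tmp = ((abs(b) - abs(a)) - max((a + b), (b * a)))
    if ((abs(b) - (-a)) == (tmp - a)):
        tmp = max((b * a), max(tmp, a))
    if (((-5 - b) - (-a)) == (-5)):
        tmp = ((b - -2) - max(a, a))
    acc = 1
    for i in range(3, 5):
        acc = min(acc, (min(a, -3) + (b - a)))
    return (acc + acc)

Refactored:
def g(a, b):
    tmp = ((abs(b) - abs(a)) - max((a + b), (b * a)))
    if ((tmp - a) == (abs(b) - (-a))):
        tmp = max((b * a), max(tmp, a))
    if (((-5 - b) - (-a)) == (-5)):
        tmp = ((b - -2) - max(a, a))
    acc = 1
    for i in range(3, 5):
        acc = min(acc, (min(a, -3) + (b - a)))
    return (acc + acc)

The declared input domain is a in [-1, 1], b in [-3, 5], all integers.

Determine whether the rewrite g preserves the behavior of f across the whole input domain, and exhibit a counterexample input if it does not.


Comparing the listings, the differences include: same computation, different form.
As a probe, take a=1, b=1: f runs tmp = -2; ((abs(b) - (-a)) == (tmp - a)) -> false; (((-5 - b) - (-a)) == (-5)) -> true; tmp = 2; acc = 1; [i=3]; acc = -3; [i=4]; acc = -3; return -6; g runs tmp = -2; ((tmp - a) == (abs(b) - (-a))) -> false; (((-5 - b) - (-a)) == (-5)) -> true; tmp = 2; acc = 1; [i=3]; acc = -3; [i=4]; acc = -3; return -6; both end at -6.
An exhaustive pass over the 27 declared inputs shows identical outputs.
verdict: equivalent


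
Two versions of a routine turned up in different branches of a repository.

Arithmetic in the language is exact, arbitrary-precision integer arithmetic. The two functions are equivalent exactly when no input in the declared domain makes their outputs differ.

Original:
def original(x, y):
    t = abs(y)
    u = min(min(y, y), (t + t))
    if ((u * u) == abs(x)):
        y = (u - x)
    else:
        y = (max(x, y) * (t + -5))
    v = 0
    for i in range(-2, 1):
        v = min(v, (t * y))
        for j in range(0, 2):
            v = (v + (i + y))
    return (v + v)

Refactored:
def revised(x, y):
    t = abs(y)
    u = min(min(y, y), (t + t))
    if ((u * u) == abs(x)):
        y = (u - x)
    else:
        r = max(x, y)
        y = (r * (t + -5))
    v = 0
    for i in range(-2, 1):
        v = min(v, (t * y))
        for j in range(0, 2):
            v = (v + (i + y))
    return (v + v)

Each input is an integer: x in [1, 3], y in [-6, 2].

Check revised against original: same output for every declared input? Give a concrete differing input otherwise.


The two versions differ — the changes include local variable names differ, statement counts differ.
Spot check at x=1, y=0 — original: t := 0 | u := 0 | ((u * u) == abs(x)): false | y := -5 | v := 0 | iter i=-2: | v := 0 | iter j=0: | v := -7 | iter j=1: | v := -14 | iter i=-1: | v := -14 | iter j=0: | v := -20 | iter j=1: | v := -26 | iter i=0: | v := -26 | iter j=0: | v := -31 | iter j=1: | v := -36 | result -72. revised: t := 0 | u := 0 | ((u * u) == abs(x)): false | r := 1 | y := -5 | v := 0 | iter i=-2: | v := 0 | iter j=0: | v := -7 | iter j=1: | v := -14 | iter i=-1: | v := -14 | iter j=0: | v := -20 | iter j=1: | v := -26 | iter i=0: | v := -26 | iter j=0: | v := -31 | iter j=1: | v := -36 | result -72. Both give -72.
An exhaustive pass over the 27 declared inputs shows identical outputs.
verdict: equivalent


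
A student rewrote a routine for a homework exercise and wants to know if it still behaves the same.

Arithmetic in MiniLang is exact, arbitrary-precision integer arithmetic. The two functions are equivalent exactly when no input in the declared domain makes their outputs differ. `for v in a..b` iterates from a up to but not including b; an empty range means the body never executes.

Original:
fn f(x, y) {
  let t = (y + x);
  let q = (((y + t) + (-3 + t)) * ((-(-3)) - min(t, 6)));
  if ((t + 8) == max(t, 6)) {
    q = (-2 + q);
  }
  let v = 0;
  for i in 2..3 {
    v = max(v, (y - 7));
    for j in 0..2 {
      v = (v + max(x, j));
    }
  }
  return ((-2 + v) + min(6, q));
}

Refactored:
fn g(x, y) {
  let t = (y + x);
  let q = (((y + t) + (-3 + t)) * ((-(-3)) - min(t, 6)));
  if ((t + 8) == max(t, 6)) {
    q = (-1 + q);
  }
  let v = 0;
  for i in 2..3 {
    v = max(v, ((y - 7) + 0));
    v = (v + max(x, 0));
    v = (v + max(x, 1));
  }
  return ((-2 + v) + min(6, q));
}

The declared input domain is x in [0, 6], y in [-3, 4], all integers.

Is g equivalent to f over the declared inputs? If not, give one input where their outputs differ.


Consider the input x=0, y=-2.
f: t = -2; q = -45; ((t + 8) == max(t, 6)) -> true; q = -47; v = 0; [i=2]; v = 0; [j=0]; v = 0; [j=1]; v = 1; return -48
g: t = -2; q = -45; ((t + 8) == max(t, 6)) -> true; q = -46; v = 0; [i=2]; v = 0; v = 0; v = 1; return -47
-48 against -47: the behavior changed.
verdict: not equivalent; witness: x=0, y=-2


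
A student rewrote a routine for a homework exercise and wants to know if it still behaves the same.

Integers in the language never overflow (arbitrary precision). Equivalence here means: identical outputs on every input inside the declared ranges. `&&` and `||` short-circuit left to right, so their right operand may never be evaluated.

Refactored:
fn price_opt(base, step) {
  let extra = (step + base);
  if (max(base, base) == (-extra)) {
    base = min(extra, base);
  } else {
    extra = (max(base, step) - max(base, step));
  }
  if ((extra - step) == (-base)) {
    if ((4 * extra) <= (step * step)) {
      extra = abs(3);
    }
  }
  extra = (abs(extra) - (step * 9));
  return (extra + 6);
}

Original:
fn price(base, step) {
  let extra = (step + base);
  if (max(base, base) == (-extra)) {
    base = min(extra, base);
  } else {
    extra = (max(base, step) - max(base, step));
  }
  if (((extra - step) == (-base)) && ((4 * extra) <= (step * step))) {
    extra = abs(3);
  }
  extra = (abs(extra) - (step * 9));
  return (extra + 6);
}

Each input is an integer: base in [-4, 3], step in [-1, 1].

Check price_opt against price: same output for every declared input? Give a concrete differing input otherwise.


Changes here: branching structure differs, boolean connective usage differs, statement counts differ; the full 24-point sweep finds no disagreement.
verdict: equivalent


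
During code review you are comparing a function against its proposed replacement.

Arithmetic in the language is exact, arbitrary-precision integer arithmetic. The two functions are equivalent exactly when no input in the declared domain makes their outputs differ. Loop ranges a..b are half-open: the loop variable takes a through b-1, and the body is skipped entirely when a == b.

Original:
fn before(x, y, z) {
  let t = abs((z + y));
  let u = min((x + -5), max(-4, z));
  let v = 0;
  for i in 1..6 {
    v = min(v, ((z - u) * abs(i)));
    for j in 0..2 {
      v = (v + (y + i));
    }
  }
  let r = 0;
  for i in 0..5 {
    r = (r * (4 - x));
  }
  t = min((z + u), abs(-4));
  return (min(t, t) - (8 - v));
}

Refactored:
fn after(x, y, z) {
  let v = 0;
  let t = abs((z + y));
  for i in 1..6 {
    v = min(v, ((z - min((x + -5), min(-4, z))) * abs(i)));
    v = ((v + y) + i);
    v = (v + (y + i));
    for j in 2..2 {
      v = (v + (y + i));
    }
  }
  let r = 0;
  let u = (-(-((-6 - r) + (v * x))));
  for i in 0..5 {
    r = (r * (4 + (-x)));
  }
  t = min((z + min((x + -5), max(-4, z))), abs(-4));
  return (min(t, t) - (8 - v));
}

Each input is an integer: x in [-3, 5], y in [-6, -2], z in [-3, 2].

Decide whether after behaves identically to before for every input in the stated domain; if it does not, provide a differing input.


These are not equivalent — on x=2, y=-2, z=-3 the outputs split (-8 vs -4).
before: t becomes 5; next u becomes -3; next v becomes 0; next at i=1:; next v becomes 0; next at j=0:; next v becomes -1; next at j=1:; next v becomes -2; next at i=2:; next v becomes -2; next at j=0:; next v becomes -2; next at j=1:; next v becomes -2; next at i=3:; next v becomes -2; next at j=0:; next v becomes -1; next at j=1:; next v becomes 0; next at i=4:; next v becomes 0; next at j=0:; next v becomes 2; next at j=1:; next v becomes 4; next at i=5:; next v becomes 0; next at j=0:; next v becomes 3; next at j=1:; next v becomes 6; next r becomes 0; next at i=0:; next r becomes 0; next at i=1:; next r becomes 0; next at i=2:; next r becomes 0; next at i=3:; next r becomes 0; next at i=4:; next r becomes 0; next t becomes -6; next final value -8
after: v becomes 0; next t becomes 5; next at i=1:; next v becomes 0; next v becomes -1; next v becomes -2; next j never enters its loop body; next at i=2:; next v becomes -2; next v becomes -2; next v becomes -2; next j never enters its loop body; next at i=3:; next v becomes -2; next v becomes -1; next v becomes 0; next j never enters its loop body; next at i=4:; next v becomes 0; next v becomes 2; next v becomes 4; next j never enters its loop body; next at i=5:; next v becomes 4; next v becomes 7; next v becomes 10; next j never enters its loop body; next r becomes 0; next u becomes 14; next at i=0:; next r becomes 0; next at i=1:; next r becomes 0; next at i=2:; next r becomes 0; next at i=3:; next r becomes 0; next at i=4:; next r becomes 0; next t becomes -6; next final value -4
verdict: not equivalent; witness: x=2, y=-2, z=-3


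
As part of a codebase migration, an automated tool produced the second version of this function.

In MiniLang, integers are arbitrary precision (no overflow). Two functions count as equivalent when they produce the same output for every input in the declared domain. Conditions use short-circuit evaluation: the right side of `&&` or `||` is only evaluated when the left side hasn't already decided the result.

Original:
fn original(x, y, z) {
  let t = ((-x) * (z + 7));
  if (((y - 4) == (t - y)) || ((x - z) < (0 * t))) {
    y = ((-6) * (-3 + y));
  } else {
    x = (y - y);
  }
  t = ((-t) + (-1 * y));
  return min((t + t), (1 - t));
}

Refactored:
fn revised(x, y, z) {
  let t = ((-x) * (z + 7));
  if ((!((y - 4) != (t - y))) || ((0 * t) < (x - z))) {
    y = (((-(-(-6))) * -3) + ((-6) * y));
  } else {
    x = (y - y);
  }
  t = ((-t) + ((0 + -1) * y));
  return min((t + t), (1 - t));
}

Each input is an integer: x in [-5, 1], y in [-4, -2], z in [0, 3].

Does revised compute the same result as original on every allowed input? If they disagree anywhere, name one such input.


Not equivalent: x=-5, y=-4, z=0 separates them (-154 vs -62).
original: t becomes 35; next (((y - 4) == (t - y)) || ((x - z) < (0 * t))) evaluates to true; next y becomes 42; next t becomes -77; next final value -154
revised: t becomes 35; next ((!((y - 4) != (t - y))) || ((0 * t) < (x - z))) evaluates to false; next x becomes 0; next t becomes -31; next final value -62
verdict: not equivalent; witness: x=-5, y=-4, z=0


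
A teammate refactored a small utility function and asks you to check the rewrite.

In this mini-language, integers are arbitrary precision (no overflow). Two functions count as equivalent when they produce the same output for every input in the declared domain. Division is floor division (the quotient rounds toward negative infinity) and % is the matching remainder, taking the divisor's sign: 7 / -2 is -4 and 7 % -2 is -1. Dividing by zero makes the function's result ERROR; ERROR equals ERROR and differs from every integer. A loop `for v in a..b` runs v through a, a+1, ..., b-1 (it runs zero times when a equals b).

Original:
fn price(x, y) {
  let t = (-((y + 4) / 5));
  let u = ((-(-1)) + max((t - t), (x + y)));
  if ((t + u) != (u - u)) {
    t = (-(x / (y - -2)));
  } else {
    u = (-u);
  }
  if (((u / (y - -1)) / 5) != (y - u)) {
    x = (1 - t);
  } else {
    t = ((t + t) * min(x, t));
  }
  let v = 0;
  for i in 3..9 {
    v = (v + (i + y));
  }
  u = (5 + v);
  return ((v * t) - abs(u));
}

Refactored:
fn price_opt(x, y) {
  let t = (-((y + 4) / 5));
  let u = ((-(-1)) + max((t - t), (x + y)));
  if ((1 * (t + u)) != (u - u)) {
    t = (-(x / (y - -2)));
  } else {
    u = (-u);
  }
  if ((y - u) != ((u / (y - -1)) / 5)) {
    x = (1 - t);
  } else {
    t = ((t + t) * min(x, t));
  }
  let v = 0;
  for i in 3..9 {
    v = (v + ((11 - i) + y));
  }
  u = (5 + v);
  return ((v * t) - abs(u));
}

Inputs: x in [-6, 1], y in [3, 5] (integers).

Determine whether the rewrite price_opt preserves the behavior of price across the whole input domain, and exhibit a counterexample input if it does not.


The two versions differ — the changes include arithmetic usage differs, constant usage differs.
As a probe, take x=-3, y=4: price runs t=-1, then u=2, then ((t + u) != (u - u)) is true, then t=1, then (((u / (y - -1)) / 5) != (y - u)) is true, then x=0, then v=0, then (i=3), then v=7, then (i=4), then v=15, then (i=5), then v=24, then (i=6), then v=34, then (i=7), then v=45, then (i=8), then v=57, then u=62, then returns -5; price_opt runs t=-1, then u=2, then ((1 * (t + u)) != (u - u)) is true, then t=1, then ((y - u) != ((u / (y - -1)) / 5)) is true, then x=0, then v=0, then (i=3), then v=12, then (i=4), then v=23, then (i=5), then v=33, then (i=6), then v=42, then (i=7), then v=50, then (i=8), then v=57, then u=62, then returns -5; both end at -5.
Across all 24 domain points the two functions coincide.
verdict: equivalent


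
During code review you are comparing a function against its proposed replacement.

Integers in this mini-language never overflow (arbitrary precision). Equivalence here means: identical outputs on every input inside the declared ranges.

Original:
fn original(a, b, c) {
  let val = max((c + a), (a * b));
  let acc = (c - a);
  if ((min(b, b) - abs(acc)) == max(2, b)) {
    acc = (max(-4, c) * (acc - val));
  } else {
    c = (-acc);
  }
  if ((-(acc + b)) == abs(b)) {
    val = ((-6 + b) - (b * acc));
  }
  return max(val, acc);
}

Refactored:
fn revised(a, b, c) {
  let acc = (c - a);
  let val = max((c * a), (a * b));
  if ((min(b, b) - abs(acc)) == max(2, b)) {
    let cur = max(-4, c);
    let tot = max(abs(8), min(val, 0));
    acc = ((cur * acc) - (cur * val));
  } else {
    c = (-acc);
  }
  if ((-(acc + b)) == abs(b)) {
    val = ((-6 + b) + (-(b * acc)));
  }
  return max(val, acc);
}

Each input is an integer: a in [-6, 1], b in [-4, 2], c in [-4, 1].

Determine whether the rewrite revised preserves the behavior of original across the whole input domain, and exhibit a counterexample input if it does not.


Try a=-6, b=-3, c=-4.
original: val = 18; acc = 2; ((min(b, b) - abs(acc)) == max(2, b)) -> false; c = -2; ((-(acc + b)) == abs(b)) -> false; return 18
revised: acc = 2; val = 24; ((min(b, b) - abs(acc)) == max(2, b)) -> false; c = -2; ((-(acc + b)) == abs(b)) -> false; return 24
18 vs 24 — the two versions disagree here.
verdict: not equivalent; witness: a=-6, b=-3, c=-4


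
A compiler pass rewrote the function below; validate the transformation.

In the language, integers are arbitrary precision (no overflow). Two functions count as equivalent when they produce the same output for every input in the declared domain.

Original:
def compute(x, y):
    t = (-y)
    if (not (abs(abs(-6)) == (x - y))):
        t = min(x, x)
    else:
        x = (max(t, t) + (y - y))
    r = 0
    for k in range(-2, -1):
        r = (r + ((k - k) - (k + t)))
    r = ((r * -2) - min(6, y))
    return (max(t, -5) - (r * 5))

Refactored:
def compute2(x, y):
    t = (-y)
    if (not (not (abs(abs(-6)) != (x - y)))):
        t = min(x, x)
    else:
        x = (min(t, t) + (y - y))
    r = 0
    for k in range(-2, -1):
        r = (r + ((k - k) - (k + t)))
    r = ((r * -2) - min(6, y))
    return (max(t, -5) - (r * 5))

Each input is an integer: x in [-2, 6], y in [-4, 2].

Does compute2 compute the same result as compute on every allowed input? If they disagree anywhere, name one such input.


The one real change (`max(t, t)` became `min(t, t)`) has no effect anywhere in the declared ranges; all 63 inputs agree.
verdict: equivalent


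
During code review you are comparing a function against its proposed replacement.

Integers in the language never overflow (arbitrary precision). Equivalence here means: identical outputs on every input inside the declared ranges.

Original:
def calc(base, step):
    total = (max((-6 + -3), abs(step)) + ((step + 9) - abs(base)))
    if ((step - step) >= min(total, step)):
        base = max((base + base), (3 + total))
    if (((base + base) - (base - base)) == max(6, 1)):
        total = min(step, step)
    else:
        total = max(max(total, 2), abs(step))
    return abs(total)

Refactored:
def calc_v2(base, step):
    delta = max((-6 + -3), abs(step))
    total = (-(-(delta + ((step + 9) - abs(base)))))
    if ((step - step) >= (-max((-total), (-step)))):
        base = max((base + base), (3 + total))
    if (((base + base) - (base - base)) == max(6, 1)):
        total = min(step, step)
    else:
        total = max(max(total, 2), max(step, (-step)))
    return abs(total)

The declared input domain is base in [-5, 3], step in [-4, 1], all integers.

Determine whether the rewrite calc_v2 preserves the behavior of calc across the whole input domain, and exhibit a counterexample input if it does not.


Although local variable names differ, plus statement counts differ, plus min/max/abs usage differs, 54/54 inputs agree.
verdict: equivalent


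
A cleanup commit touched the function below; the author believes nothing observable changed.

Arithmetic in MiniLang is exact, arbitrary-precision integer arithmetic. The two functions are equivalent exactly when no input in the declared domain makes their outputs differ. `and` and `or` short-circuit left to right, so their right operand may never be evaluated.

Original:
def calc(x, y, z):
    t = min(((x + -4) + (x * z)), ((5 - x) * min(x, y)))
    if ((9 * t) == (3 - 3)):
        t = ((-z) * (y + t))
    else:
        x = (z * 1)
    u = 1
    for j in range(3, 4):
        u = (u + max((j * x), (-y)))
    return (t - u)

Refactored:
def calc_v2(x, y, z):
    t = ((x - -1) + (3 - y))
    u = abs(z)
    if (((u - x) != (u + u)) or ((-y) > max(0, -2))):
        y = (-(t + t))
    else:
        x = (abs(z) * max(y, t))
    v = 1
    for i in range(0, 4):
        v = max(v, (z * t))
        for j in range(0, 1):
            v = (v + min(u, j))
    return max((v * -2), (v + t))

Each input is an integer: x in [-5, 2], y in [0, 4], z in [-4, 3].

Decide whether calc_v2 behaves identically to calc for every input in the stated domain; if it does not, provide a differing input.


Consider the input x=-5, y=0, z=-4.
calc: t := -50 | ((9 * t) == (3 - 3)): false | x := -4 | u := 1 | iter j=3: | u := 1 | result -51
calc_v2: t := -1 | u := 4 | (((u - x) != (u + u)) or ((-y) > max(0, -2))): true | y := 2 | v := 1 | iter i=0: | v := 4 | iter j=0: | v := 4 | iter i=1: | v := 4 | iter j=0: | v := 4 | iter i=2: | v := 4 | iter j=0: | v := 4 | iter i=3: | v := 4 | iter j=0: | v := 4 | result 3
-51 vs 3 — the two versions disagree here.
verdict: not equivalent; witness: x=-5, y=0, z=-4


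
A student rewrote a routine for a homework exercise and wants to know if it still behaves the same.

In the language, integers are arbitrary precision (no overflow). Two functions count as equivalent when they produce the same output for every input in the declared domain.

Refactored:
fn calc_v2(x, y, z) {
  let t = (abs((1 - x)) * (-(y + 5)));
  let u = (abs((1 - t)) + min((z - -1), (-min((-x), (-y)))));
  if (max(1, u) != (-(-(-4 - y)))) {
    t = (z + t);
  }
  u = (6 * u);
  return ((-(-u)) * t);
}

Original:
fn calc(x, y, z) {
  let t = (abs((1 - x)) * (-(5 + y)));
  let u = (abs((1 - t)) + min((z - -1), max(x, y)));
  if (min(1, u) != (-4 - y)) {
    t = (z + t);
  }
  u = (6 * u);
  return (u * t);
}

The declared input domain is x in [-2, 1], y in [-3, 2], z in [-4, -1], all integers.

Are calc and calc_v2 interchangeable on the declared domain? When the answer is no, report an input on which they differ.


The rewrite breaks on x=1, y=-3, z=-3, where the results are 0 and 18.
calc: t=0, then u=-1, then (min(1, u) != (-4 - y)) is false, then u=-6, then returns 0
calc_v2: t=0, then u=-1, then (max(1, u) != (-(-(-4 - y)))) is true, then t=-3, then u=-6, then returns 18
verdict: not equivalent; witness: x=1, y=-3, z=-3


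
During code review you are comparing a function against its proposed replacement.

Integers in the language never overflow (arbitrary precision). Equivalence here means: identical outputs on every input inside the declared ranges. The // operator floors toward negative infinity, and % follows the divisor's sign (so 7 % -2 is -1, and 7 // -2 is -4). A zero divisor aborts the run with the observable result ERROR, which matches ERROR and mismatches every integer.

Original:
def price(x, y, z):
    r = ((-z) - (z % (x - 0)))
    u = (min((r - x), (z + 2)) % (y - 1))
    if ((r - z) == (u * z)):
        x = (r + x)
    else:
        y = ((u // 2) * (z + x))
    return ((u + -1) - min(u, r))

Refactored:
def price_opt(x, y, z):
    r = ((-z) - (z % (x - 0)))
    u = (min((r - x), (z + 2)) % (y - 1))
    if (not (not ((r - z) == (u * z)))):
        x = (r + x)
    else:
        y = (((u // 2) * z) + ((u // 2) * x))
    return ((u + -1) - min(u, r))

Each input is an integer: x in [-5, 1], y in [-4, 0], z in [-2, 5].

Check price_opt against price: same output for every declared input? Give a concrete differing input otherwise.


Equivalent — the differences include constant usage differs, and boolean connective usage differs, and arithmetic usage differs, yet no declared input distinguishes the two.
One worked example (x=1, y=-3, z=4) — price: r = -4; u = -1; ((r - z) == (u * z)) -> false; y = -5; return 2; price_opt: r = -4; u = -1; (not (not ((r - z) == (u * z)))) -> false; y = -5; return 2; agreement on 2.
Every one of the 280 inputs gives matching results.
verdict: equivalent


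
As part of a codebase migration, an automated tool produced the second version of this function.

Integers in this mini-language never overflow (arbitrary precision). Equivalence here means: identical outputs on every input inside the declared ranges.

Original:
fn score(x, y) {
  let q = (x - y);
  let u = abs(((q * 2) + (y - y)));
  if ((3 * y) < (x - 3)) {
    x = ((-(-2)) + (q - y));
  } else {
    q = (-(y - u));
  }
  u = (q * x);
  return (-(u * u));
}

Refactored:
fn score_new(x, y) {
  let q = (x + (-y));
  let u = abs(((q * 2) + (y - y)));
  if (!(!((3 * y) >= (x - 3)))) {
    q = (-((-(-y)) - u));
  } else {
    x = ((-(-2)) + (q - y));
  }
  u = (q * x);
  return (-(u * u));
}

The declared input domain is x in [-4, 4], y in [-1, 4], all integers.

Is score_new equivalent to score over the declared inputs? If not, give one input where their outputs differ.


Although comparison usage differs, and arithmetic usage differs, and boolean connective usage differs, 54/54 inputs agree.
verdict: equivalent


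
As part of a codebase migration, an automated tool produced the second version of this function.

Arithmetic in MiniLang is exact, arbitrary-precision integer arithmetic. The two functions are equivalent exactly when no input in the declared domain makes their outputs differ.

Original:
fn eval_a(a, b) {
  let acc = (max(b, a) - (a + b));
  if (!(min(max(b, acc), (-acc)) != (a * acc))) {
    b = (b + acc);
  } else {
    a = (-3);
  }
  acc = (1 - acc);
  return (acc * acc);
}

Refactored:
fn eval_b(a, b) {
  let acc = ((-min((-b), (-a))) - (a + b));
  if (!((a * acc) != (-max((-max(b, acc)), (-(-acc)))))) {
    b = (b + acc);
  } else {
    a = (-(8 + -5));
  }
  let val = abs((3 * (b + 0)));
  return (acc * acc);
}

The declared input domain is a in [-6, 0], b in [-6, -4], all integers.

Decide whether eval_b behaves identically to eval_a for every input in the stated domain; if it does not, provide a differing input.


Evaluate both at a=-6, b=-6.
eval_a: acc := 6 | (!(min(max(b, acc), (-acc)) != (a * acc))): false | a := -3 | acc := -5 | result 25
eval_b: acc := 6 | (!((a * acc) != (-max((-max(b, acc)), (-(-acc)))))): false | a := -3 | val := 18 | result 36
25 vs 36 — the two versions disagree here.
verdict: not equivalent; witness: a=-6, b=-6


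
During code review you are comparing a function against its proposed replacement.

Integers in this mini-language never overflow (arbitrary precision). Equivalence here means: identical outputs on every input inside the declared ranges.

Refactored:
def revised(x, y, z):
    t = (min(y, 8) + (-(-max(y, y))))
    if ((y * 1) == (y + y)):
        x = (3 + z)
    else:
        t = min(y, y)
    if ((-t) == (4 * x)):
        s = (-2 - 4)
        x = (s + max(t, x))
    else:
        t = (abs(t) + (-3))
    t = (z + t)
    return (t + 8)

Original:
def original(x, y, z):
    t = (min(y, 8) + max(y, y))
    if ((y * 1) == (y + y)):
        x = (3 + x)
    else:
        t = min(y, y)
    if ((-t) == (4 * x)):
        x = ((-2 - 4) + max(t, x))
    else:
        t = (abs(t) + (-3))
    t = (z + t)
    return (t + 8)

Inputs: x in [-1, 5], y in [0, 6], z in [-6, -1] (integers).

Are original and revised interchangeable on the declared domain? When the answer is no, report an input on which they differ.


Not equivalent: x=-1, y=0, z=-3 separates them (2 vs 5).
original: t becomes 0; next ((y * 1) == (y + y)) evaluates to true; next x becomes 2; next ((-t) == (4 * x)) evaluates to false; next t becomes -3; next t becomes -6; next final value 2
revised: t becomes 0; next ((y * 1) == (y + y)) evaluates to true; next x becomes 0; next ((-t) == (4 * x)) evaluates to true; next s becomes -6; next x becomes -6; next t becomes -3; next final value 5
verdict: not equivalent; witness: x=-1, y=0, z=-3


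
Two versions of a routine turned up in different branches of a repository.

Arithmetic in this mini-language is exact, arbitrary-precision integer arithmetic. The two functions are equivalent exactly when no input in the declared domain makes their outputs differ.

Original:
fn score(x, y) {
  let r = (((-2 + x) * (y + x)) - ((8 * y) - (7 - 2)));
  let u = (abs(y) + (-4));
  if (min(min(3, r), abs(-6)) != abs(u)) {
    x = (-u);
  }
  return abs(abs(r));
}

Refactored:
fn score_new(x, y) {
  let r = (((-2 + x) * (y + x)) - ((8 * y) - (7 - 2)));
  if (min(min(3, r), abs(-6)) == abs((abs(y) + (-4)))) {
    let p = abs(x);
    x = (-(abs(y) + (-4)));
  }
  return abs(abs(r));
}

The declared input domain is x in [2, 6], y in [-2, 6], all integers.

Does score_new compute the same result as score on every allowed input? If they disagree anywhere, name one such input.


Equivalent. The suspicious-looking change has no observable effect anywhere in the declared ranges.
Checked all 45 inputs in the declared domain: the outputs agree on every one.
As a probe, take x=6, y=1: score runs r = 25; u = -3; (min(min(3, r), abs(-6)) != abs(u)) -> false; return 25; score_new runs r = 25; (min(min(3, r), abs(-6)) == abs((abs(y) + (-4)))) -> true; p = 6; x = 3; return 25; both end at 25.
verdict: equivalent


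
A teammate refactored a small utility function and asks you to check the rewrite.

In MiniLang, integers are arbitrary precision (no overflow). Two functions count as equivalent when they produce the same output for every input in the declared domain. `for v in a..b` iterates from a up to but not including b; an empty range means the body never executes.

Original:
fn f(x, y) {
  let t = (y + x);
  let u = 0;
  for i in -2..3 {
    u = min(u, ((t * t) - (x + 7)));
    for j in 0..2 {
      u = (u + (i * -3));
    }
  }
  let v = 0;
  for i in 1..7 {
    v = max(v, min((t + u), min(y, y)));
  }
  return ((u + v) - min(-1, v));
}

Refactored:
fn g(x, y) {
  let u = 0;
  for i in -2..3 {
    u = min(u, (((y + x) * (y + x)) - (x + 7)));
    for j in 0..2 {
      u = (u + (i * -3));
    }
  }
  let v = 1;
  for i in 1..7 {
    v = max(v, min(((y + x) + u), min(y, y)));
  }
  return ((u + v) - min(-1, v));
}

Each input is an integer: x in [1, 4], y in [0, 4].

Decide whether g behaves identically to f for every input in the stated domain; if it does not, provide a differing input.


Try x=1, y=0.
f: t becomes 1; next u becomes 0; next at i=-2:; next u becomes -7; next at j=0:; next u becomes -1; next at j=1:; next u becomes 5; next at i=-1:; next u becomes -7; next at j=0:; next u becomes -4; next at j=1:; next u becomes -1; next at i=0:; next u becomes -7; next at j=0:; next u becomes -7; next at j=1:; next u becomes -7; next at i=1:; next u becomes -7; next at j=0:; next u becomes -10; next at j=1:; next u becomes -13; next at i=2:; next u becomes -13; next at j=0:; next u becomes -19; next at j=1:; next u becomes -25; next v becomes 0; next at i=1:; next v becomes 0; next at i=2:; next v becomes 0; next at i=3:; next v becomes 0; next at i=4:; next v becomes 0; next at i=5:; next v becomes 0; next at i=6:; next v becomes 0; next final value -24
g: u becomes 0; next at i=-2:; next u becomes -7; next at j=0:; next u becomes -1; next at j=1:; next u becomes 5; next at i=-1:; next u becomes -7; next at j=0:; next u becomes -4; next at j=1:; next u becomes -1; next at i=0:; next u becomes -7; next at j=0:; next u becomes -7; next at j=1:; next u becomes -7; next at i=1:; next u becomes -7; next at j=0:; next u becomes -10; next at j=1:; next u becomes -13; next at i=2:; next u becomes -13; next at j=0:; next u becomes -19; next at j=1:; next u becomes -25; next v becomes 1; next at i=1:; next v becomes 1; next at i=2:; next v becomes 1; next at i=3:; next v becomes 1; next at i=4:; next v becomes 1; next at i=5:; next v becomes 1; next at i=6:; next v becomes 1; next final value -23
-24 and -23 differ, so these are not the same function on this domain.
verdict: not equivalent; witness: x=1, y=0


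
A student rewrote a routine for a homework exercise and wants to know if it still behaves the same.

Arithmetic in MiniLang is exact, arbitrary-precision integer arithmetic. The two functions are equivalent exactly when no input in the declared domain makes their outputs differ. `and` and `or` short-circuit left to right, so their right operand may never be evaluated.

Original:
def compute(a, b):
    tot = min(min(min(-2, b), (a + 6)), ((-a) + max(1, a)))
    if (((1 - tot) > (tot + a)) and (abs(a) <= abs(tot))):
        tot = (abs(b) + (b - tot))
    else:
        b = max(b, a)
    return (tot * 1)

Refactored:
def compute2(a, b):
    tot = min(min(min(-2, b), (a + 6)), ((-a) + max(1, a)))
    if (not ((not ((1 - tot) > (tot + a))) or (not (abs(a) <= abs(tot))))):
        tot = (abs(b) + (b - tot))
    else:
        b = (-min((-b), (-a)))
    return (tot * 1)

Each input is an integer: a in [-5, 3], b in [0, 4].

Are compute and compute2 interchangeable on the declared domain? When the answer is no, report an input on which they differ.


The two versions differ — the changes include boolean connective usage differs, min/max/abs usage differs.
One worked example (a=-2, b=1) — compute: tot := -2 | (((1 - tot) > (tot + a)) and (abs(a) <= abs(tot))): true | tot := 4 | result 4; compute2: tot := -2 | (not ((not ((1 - tot) > (tot + a))) or (not (abs(a) <= abs(tot))))): true | tot := 4 | result 4; agreement on 4.
Sweeping the whole domain (45 inputs) finds no disagreement.
verdict: equivalent


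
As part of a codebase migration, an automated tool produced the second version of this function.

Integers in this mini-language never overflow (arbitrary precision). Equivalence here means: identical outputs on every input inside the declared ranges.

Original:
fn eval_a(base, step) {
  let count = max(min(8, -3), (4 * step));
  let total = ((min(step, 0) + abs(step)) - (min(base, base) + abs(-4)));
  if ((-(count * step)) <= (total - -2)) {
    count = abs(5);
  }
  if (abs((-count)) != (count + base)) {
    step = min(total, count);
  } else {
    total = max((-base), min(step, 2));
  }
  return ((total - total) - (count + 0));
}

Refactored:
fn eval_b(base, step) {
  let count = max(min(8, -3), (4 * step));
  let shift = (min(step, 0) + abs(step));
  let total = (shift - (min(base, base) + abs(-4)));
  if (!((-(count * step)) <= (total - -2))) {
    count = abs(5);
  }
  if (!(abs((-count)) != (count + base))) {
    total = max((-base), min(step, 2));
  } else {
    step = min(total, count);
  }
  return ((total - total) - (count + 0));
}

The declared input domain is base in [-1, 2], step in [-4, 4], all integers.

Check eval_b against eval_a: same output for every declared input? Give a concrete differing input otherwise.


Evaluate both at base=-1, step=-4.
eval_a: count := -3 | total := -3 | ((-(count * step)) <= (total - -2)): true | count := 5 | (abs((-count)) != (count + base)): true | step := -3 | result -5
eval_b: count := -3 | shift := 0 | total := -3 | (!((-(count * step)) <= (total - -2))): false | (!(abs((-count)) != (count + base))): false | step := -3 | result 3
-5 != 3, so the rewrite changes behavior.
verdict: not equivalent; witness: base=-1, step=-4


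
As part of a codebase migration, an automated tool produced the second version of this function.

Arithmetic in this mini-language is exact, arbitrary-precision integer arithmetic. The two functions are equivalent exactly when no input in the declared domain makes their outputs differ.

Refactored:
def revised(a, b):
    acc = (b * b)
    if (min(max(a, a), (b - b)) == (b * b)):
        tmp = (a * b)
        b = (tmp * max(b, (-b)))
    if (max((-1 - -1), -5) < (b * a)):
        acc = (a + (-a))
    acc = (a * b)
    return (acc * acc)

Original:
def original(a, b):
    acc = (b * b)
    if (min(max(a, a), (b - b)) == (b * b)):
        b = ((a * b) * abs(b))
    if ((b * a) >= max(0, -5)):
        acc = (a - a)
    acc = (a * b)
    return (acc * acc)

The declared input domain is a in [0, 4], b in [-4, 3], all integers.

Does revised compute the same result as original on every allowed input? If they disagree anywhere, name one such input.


There is a behavioral-looking edit here, yet the outcome never shifts on this domain; all 40 inputs agree.
verdict: equivalent


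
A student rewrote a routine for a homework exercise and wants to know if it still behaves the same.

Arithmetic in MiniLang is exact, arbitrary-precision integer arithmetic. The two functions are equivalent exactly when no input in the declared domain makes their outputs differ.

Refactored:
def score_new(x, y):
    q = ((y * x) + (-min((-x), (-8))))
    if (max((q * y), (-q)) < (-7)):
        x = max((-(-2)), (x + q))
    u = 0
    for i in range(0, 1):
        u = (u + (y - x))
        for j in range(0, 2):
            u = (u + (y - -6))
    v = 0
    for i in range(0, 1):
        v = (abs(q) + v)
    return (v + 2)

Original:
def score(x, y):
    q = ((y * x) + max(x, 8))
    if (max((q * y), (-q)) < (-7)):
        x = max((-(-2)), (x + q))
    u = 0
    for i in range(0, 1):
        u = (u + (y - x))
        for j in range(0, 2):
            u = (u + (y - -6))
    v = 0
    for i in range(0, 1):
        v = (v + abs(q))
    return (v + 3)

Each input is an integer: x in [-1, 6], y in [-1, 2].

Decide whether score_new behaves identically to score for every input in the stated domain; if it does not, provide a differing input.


Take x=-1, y=-1.
score: q := 9 | (max((q * y), (-q)) < (-7)): true | x := 8 | u := 0 | iter i=0: | u := -9 | iter j=0: | u := -4 | iter j=1: | u := 1 | v := 0 | iter i=0: | v := 9 | result 12
score_new: q := 9 | (max((q * y), (-q)) < (-7)): true | x := 8 | u := 0 | iter i=0: | u := -9 | iter j=0: | u := -4 | iter j=1: | u := 1 | v := 0 | iter i=0: | v := 9 | result 11
12 against 11: the behavior changed.
verdict: not equivalent; witness: x=-1, y=-1


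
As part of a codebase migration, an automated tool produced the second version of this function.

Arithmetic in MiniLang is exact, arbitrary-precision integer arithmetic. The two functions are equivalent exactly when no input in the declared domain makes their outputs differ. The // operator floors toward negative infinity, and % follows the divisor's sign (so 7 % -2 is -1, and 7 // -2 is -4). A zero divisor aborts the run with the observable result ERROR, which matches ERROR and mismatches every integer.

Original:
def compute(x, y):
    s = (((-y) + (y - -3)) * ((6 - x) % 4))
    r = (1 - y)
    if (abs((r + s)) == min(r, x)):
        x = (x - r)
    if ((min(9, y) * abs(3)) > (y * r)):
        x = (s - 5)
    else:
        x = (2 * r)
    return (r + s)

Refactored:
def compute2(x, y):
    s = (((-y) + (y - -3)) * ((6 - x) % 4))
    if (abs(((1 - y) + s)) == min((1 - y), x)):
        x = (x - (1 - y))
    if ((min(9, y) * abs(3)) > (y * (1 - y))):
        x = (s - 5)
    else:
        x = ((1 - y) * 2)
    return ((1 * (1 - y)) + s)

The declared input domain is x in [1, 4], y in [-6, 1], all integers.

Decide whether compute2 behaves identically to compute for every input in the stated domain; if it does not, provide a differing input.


Side by side, the visible changes include: arithmetic usage differs, statement counts differ, local variable names differ, constant usage differs.
As a probe, take x=4, y=-5: compute runs s = 6; r = 6; (abs((r + s)) == min(r, x)) -> false; ((min(9, y) * abs(3)) > (y * r)) -> true; x = 1; return 12; compute2 runs s = 6; (abs(((1 - y) + s)) == min((1 - y), x)) -> false; ((min(9, y) * abs(3)) > (y * (1 - y))) -> true; x = 1; return 12; both end at 12.
Checked all 32 inputs in the declared domain: the outputs agree on every one.
verdict: equivalent


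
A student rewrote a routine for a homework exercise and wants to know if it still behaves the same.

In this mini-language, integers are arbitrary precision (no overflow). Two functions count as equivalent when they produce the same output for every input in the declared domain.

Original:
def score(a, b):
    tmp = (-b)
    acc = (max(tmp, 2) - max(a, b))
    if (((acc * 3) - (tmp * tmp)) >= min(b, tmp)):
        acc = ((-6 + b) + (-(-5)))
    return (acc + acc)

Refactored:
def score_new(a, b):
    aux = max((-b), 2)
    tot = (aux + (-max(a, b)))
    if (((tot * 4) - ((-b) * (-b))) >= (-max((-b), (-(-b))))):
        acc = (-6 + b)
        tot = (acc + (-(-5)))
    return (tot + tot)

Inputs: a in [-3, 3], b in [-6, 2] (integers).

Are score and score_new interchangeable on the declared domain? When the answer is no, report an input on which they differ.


Try a=-3, b=-6.
score: tmp=6, then acc=9, then (((acc * 3) - (tmp * tmp)) >= min(b, tmp)) is false, then returns 18
score_new: aux=6, then tot=9, then (((tot * 4) - ((-b) * (-b))) >= (-max((-b), (-(-b))))) is true, then acc=-12, then tot=-7, then returns -14
18 against -14: the behavior changed.
verdict: not equivalent; witness: a=-3, b=-6


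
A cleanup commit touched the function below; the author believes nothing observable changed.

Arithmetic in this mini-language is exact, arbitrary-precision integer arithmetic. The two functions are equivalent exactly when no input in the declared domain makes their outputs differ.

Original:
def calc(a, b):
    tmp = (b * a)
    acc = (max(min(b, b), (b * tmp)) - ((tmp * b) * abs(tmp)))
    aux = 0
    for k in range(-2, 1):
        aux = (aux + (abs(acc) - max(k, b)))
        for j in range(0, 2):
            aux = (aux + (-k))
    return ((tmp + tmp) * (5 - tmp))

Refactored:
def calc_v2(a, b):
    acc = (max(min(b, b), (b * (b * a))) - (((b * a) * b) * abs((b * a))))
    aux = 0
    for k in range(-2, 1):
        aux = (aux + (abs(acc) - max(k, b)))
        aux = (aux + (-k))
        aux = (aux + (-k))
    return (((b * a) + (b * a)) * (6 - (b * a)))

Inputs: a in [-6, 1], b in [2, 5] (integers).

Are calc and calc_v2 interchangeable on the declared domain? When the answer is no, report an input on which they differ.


There is a counterexample at a=-6, b=2: -408 on one side, -432 on the other.
calc: tmp := -12 | acc := 290 | aux := 0 | iter k=-2: | aux := 288 | iter j=0: | aux := 290 | iter j=1: | aux := 292 | iter k=-1: | aux := 580 | iter j=0: | aux := 581 | iter j=1: | aux := 582 | iter k=0: | aux := 870 | iter j=0: | aux := 870 | iter j=1: | aux := 870 | result -408
calc_v2: acc := 290 | aux := 0 | iter k=-2: | aux := 288 | aux := 290 | aux := 292 | iter k=-1: | aux := 580 | aux := 581 | aux := 582 | iter k=0: | aux := 870 | aux := 870 | aux := 870 | result -432
verdict: not equivalent; witness: a=-6, b=2
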